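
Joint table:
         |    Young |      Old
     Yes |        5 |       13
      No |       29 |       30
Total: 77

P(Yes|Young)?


P(Yes|Young) = 5/(5+29) = 5/34

P = 5/34 ≈ 14.71%


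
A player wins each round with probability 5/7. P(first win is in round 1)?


Geometric: P(X=1) = (1-p)^(k-1)×p = (2/7)^0×5/7 = 5/7

P(X=1) = 5/7 ≈ 71.43%


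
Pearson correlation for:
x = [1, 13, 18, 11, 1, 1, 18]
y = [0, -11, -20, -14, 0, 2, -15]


n=7, Σx=63, Σy=-58, Σxy=-925, Σx²=941, Σy²=946
r = (7×(-925) - 63×(-58))/√((7×941 - 63²)(7×946 - (-58)²))
= -2821/√(2618×3258) = -2821/√8529444 ≈ -2821/2920.5212 ≈ -0.9659

r ≈ -0.9659


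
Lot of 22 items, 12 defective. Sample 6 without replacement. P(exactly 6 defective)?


Hypergeometric: C(12,6)×C(10,0)/C(22,6)
= 924×1/74613 = 4/323

P(X=6) = 4/323 ≈ 1.24%


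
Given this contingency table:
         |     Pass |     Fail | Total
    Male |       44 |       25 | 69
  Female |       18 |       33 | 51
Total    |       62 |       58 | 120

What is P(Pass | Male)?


P(Pass | Male) = 44/(44+25) = 44/69

P(Pass|Male) = 44/69 ≈ 63.77%


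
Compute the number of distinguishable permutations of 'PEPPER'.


Letters: 6, freq: {'P': 3, 'E': 2, 'R': 1}
6!/(3!×2!×1!) = 720/12 = 60

60


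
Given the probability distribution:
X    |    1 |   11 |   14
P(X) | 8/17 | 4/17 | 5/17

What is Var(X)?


E[X] = 122/17
E[X²] = 1472/17
Var(X) = E[X²] - (E[X])² = 1472/17 - 14884/289 = 10140/289

Var(X) = 10140/289 ≈ 35.0865


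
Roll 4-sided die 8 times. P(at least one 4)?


P(no 4)^8 = (3/4)^8 = 6561/65536
P(≥1) = 1 - 6561/65536 = 58975/65536

P = 58975/65536 ≈ 89.99%


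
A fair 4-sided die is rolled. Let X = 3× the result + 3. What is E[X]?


E[die] = (1+4)/2 = 5/2
E[X] = 3×5/2 + 3 = 21/2

E[X] = 21/2


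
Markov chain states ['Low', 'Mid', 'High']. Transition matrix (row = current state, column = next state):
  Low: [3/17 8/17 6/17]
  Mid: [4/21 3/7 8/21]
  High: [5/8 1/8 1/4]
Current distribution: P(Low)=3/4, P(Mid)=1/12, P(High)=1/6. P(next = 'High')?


P(next=High) = Σᵢ P(now=i)×P(i→High)
= 3/4×6/17 + 1/12×8/21 + 1/6×1/4
= 9/34 + 2/63 + 1/24 = 2897/8568

P = 2897/8568 ≈ 0.3381


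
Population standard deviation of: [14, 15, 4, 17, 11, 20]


Mean = 81/6 = 27/2
  (14-27/2)²=1/4
  (15-27/2)²=9/4
  (4-27/2)²=361/4
  (17-27/2)²=49/4
  (11-27/2)²=25/4
  (20-27/2)²=169/4
Σ(x-μ)² = 307/2
σ² = (307/2)/6 = 307/12

σ = √(307/12) ≈ 5.0580


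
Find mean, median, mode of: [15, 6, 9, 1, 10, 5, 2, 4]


Sorted: [1, 2, 4, 5, 6, 9, 10, 15]
Mean = 52/8 = 13/2
Median = 11/2
Freq: {15: 1, 6: 1, 9: 1, 1: 1, 10: 1, 5: 1, 2: 1, 4: 1}
Mode: No mode

Mean=13/2, Median=11/2, Mode=No mode


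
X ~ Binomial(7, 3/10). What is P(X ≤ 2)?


P(X ≤ 2) = Σ P(X=i) for i=0..2
P(X=0) = 823543/10000000
P(X=1) = 2470629/10000000
P(X=2) = 3176523/10000000
Sum = 1294139/2000000

P(X ≤ 2) = 1294139/2000000 ≈ 64.71%


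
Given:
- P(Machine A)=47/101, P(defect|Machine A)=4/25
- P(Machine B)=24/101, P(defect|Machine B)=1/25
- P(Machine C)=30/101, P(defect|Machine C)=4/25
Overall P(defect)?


P(B) = Σ P(B|Aᵢ)×P(Aᵢ)
  4/25×47/101 = 188/2525
  1/25×24/101 = 24/2525
  4/25×30/101 = 24/505
Sum = 332/2525

P(defect) = 332/2525 ≈ 13.15%


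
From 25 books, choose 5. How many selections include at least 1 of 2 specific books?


Complement: C(25,5) - C(23,5) = 53130 - 33649 = 19481

19481


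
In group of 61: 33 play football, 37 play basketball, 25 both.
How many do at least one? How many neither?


|A∪B| = 33+37-25 = 45
Neither = 61-45 = 16

At least one: 45; Neither: 16


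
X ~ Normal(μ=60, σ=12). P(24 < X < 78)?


z₁=(24-60)/12=-3.0, z₂=(78-60)/12=1.5
P = Φ(1.5) - Φ(-3.0) = 0.933193 - 0.001350 = 0.931843 ≈ 0.9318

P(24 < X < 78) ≈ 0.9318


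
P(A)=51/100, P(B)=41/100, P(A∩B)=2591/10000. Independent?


P(A)×P(B) = 2091/10000
P(A∩B) = 2591/10000
Not equal → NOT independent

No, not independent


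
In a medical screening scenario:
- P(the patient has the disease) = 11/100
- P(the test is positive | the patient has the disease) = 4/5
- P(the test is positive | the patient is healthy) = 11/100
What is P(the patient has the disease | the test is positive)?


Using Bayes' theorem:
P(A|B) = P(B|A)·P(A) / P(B)

P(the test is positive) = 4/5 × 11/100 + 11/100 × 89/100
= 11/125 + 979/10000 = 1859/10000

P(the patient has the disease|the test is positive) = (11/125) / (1859/10000) = 80/169

P(the patient has the disease|the test is positive) = 80/169 ≈ 47.34%


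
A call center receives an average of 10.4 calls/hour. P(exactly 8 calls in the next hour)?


Poisson(λ=10.4): P(X=8) = e^(-λ)×λ^k/k!
= e^(-10.4) × 10.4^8 / 8!
≈ 3.043248301e-05 × 136856905.041 / 40320 ≈ 0.103296

P(X=8) ≈ 0.103296 ≈ 10.33%


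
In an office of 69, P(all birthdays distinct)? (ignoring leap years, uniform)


P(all different) = Π(365-i)/365 for i=0..68
= (365/365)×(364/365)×...×(297/365)
= 0.001036

P ≈ 0.0010 ≈ 0.10%


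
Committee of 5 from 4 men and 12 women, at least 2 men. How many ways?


Count by #men:
  2M,3W: C(4,2)×C(12,3)=1320
  3M,2W: C(4,3)×C(12,2)=264
  4M,1W: C(4,4)×C(12,1)=12
Total = 1596

1596


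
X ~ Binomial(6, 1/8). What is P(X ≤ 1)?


P(X ≤ 1) = Σ P(X=i) for i=0..1
P(X=0) = 117649/262144
P(X=1) = 50421/131072
Sum = 218491/262144

P(X ≤ 1) = 218491/262144 ≈ 83.35%


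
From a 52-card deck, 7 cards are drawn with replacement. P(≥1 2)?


P(not a 2) = 48/52 = 12/13
P(none in 7 draws) = (12/13)^7 = 35831808/62748517
P(≥1 2) = 1 - 35831808/62748517 = 26916709/62748517

P = 26916709/62748517 ≈ 42.90%


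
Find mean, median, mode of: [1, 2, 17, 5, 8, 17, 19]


Sorted: [1, 2, 5, 8, 17, 17, 19]
Mean = 69/7
Median = 8
Freq: {1: 1, 2: 1, 17: 2, 5: 1, 8: 1, 19: 1}
Mode: [17]

Mean=69/7, Median=8, Mode=17


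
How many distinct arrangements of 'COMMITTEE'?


Letters: 9, freq: {'C': 1, 'O': 1, 'M': 2, 'I': 1, 'T': 2, 'E': 2}
9!/(1!×1!×2!×1!×2!×2!) = 362880/8 = 45360

45360


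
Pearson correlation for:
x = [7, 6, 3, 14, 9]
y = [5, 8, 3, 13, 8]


n=5, Σx=39, Σy=37, Σxy=346, Σx²=371, Σy²=331
r = (5×346 - 39×37)/√((5×371 - 39²)(5×331 - 37²))
= 287/√(334×286) = 287/√95524 ≈ 287/309.0696 ≈ 0.9286

r ≈ 0.9286


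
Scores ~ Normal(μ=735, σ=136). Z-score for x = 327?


z = (x - μ)/σ = (327 - 735)/136 = -3.0

z = -3.0


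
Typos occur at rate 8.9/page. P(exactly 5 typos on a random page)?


Poisson(λ=8.9): P(X=5) = e^(-λ)×λ^k/k!
= e^(-8.9) × 8.9^5 / 5!
≈ 0.0001363889265 × 55840.59449 / 120 ≈ 0.063467

P(X=5) ≈ 0.063467 ≈ 6.35%


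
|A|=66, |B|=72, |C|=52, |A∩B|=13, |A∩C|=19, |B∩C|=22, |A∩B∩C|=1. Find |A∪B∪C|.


|A∪B∪C| = 66+72+52-13-19-22+1 = 137

|A∪B∪C| = 137


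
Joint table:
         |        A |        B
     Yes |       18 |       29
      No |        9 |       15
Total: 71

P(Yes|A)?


P(Yes|A) = 18/(18+9) = 18/27 = 2/3

P = 2/3 ≈ 66.67%


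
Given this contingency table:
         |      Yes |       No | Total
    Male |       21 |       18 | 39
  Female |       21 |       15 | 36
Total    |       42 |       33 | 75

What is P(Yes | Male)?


P(Yes | Male) = 21/(21+18) = 21/39 = 7/13

P(Yes|Male) = 7/13 ≈ 53.85%


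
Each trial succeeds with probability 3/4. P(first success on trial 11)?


Geometric: P(X=11) = (1-p)^(k-1)×p = (1/4)^10×3/4 = 3/4194304

P(X=11) = 3/4194304 ≈ 0.00%


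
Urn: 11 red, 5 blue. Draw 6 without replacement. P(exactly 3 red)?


Hypergeometric: C(11,3)×C(5,3)/C(16,6)
= 165×10/8008 = 75/364

P(X=3) = 75/364 ≈ 20.60%


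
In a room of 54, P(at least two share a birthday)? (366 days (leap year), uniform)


P(all different) = Π(366-i)/366 for i=0..53
= 0.016316
P(match) = 1 - 0.016316 = 0.983684

P ≈ 0.9837 ≈ 98.37%


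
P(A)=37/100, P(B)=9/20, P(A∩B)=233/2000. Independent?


P(A)×P(B) = 333/2000
P(A∩B) = 233/2000
Not equal → NOT independent

No, not independent


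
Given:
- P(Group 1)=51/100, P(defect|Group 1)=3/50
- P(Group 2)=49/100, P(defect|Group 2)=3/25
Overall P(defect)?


P(B) = Σ P(B|Aᵢ)×P(Aᵢ)
  3/50×51/100 = 153/5000
  3/25×49/100 = 147/2500
Sum = 447/5000

P(defect) = 447/5000 ≈ 8.94%


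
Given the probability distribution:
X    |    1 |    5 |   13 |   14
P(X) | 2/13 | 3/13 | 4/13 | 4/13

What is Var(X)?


E[X] = 125/13
E[X²] = 1537/13
Var(X) = E[X²] - (E[X])² = 1537/13 - 15625/169 = 4356/169

Var(X) = 4356/169 ≈ 25.7751


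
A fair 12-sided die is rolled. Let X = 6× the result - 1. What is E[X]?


E[die] = (1+12)/2 = 13/2
E[X] = 6×13/2 - 1 = 38

E[X] = 38


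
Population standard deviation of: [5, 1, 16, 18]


Mean = 40/4 = 10
  (5-10)²=25
  (1-10)²=81
  (16-10)²=36
  (18-10)²=64
Σ(x-μ)² = 206
σ² = 206/4 = 103/2

σ = √(103/2) ≈ 7.1764


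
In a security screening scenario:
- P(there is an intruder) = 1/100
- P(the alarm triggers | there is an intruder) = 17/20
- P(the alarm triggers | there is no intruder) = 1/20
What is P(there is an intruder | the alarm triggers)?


Using Bayes' theorem:
P(A|B) = P(B|A)·P(A) / P(B)

P(the alarm triggers) = 17/20 × 1/100 + 1/20 × 99/100
= 17/2000 + 99/2000 = 29/500

P(there is an intruder|the alarm triggers) = (17/2000) / (29/500) = 17/116

P(there is an intruder|the alarm triggers) = 17/116 ≈ 14.66%


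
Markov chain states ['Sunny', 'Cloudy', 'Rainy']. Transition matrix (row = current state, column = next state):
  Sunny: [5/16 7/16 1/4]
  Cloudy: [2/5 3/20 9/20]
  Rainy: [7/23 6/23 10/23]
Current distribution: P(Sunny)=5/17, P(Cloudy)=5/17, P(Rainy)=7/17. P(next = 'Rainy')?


P(next=Rainy) = Σᵢ P(now=i)×P(i→Rainy)
= 5/17×1/4 + 5/17×9/20 + 7/17×10/23
= 5/68 + 9/68 + 70/391 = 301/782

P = 301/782 ≈ 0.3849


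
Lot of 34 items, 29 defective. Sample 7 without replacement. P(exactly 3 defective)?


Hypergeometric: C(29,3)×C(5,4)/C(34,7)
= 3654×5/5379616 = 315/92752

P(X=3) = 315/92752 ≈ 0.34%


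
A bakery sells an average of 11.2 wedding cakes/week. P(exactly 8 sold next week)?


Poisson(λ=11.2): P(X=8) = e^(-λ)×λ^k/k!
= e^(-11.2) × 11.2^8 / 8!
≈ 1.367419607e-05 × 247596317.629 / 40320 ≈ 0.083970

P(X=8) ≈ 0.083970 ≈ 8.40%


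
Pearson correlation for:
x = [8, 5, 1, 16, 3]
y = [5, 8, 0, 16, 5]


n=5, Σx=33, Σy=34, Σxy=351, Σx²=355, Σy²=370
r = (5×351 - 33×34)/√((5×355 - 33²)(5×370 - 34²))
= 633/√(686×694) = 633/√476084 ≈ 633/689.9884 ≈ 0.9174

r ≈ 0.9174


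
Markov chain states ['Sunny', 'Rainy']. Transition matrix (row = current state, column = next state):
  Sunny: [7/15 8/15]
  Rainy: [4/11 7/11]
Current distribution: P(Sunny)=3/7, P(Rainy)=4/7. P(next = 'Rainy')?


P(next=Rainy) = Σᵢ P(now=i)×P(i→Rainy)
= 3/7×8/15 + 4/7×7/11
= 8/35 + 4/11 = 228/385

P = 228/385 ≈ 0.5922


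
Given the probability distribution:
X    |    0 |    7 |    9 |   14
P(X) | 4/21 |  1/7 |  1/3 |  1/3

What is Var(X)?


E[X] = 26/3
E[X²] = 298/3
Var(X) = E[X²] - (E[X])² = 298/3 - 676/9 = 218/9

Var(X) = 218/9 ≈ 24.2222


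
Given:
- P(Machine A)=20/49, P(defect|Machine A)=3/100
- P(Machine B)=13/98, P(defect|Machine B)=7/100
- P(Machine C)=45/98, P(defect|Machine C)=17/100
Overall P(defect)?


P(B) = Σ P(B|Aᵢ)×P(Aᵢ)
  3/100×20/49 = 3/245
  7/100×13/98 = 13/1400
  17/100×45/98 = 153/1960
Sum = 122/1225

P(defect) = 122/1225 ≈ 9.96%


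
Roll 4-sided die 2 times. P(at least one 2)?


P(no 2)^2 = (3/4)^2 = 9/16
P(≥1) = 1 - 9/16 = 7/16

P = 7/16 ≈ 43.75%


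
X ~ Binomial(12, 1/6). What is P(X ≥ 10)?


P(X ≥ 10) = Σ P(X=i) for i=10..12
P(X=10) = 275/362797056
P(X=11) = 5/181398528
P(X=12) = 1/2176782336
Sum = 1711/2176782336

P(X ≥ 10) = 1711/2176782336 ≈ 0.00%


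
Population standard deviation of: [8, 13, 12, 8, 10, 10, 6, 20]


Mean = 87/8
  (8-87/8)²=529/64
  (13-87/8)²=289/64
  (12-87/8)²=81/64
  (8-87/8)²=529/64
  (10-87/8)²=49/64
  (10-87/8)²=49/64
  (6-87/8)²=1521/64
  (20-87/8)²=5329/64
Σ(x-μ)² = 1047/8
σ² = (1047/8)/8 = 1047/64

σ = √(1047/64) ≈ 4.0447


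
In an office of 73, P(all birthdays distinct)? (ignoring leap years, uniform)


P(all different) = Π(365-i)/365 for i=0..72
= (365/365)×(364/365)×...×(293/365)
= 0.000439

P ≈ 0.0004 ≈ 0.04%


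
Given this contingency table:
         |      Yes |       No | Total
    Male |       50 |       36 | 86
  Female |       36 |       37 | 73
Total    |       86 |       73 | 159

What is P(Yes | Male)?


P(Yes | Male) = 50/(50+36) = 50/86 = 25/43

P(Yes|Male) = 25/43 ≈ 58.14%


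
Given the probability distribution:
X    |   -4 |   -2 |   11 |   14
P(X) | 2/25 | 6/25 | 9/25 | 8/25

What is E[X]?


E[X] = Σ x·P(X=x)
= (-4)×(2/25) + (-2)×(6/25) + (11)×(9/25) + (14)×(8/25)
= 191/25

E[X] = 191/25


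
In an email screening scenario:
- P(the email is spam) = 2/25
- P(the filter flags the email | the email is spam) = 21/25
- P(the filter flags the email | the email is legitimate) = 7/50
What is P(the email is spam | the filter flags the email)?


Using Bayes' theorem:
P(A|B) = P(B|A)·P(A) / P(B)

P(the filter flags the email) = 21/25 × 2/25 + 7/50 × 23/25
= 42/625 + 161/1250 = 49/250

P(the email is spam|the filter flags the email) = (42/625) / (49/250) = 12/35

P(the email is spam|the filter flags the email) = 12/35 ≈ 34.29%


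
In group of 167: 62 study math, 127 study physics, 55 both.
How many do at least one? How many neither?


|A∪B| = 62+127-55 = 134
Neither = 167-134 = 33

At least one: 134; Neither: 33


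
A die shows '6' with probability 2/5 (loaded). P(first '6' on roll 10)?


Geometric: P(X=10) = (1-p)^(k-1)×p = (3/5)^9×2/5 = 39366/9765625

P(X=10) = 39366/9765625 ≈ 0.40%


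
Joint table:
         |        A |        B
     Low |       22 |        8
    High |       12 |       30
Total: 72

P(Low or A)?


P(Low∨A) = P(Low) + P(A) - P(Low∧A)
= (30 + 34 - 22)/72 = 42/72 = 7/12

P = 7/12 ≈ 58.33%


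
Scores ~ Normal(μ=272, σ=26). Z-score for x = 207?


z = (x - μ)/σ = (207 - 272)/26 = -2.5

z = -2.5


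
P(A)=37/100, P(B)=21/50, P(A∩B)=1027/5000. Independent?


P(A)×P(B) = 777/5000
P(A∩B) = 1027/5000
Not equal → NOT independent

No, not independent


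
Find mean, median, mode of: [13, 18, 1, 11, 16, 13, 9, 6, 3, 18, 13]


Sorted: [1, 3, 6, 9, 11, 13, 13, 13, 16, 18, 18]
Mean = 121/11 = 11
Median = 13
Freq: {13: 3, 18: 2, 1: 1, 11: 1, 16: 1, 9: 1, 6: 1, 3: 1}
Mode: [13]

Mean=11, Median=13, Mode=13


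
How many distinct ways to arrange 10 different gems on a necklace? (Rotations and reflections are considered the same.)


Free circular arrangements: rotations and reflections both identified.
(n-1)!/2 = 9!/2 = 362880/2 = 181440

181440


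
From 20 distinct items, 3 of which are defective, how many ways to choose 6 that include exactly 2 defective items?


Choose 2 of the 3 defective items and 4 of the other 17 items:
C(3,2)×C(17,4) = 3×2380 = 7140

7140


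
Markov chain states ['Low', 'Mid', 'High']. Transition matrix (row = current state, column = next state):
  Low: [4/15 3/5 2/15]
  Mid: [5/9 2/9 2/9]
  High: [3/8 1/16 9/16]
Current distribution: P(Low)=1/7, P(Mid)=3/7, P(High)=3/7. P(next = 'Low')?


P(next=Low) = Σᵢ P(now=i)×P(i→Low)
= 1/7×4/15 + 3/7×5/9 + 3/7×3/8
= 4/105 + 5/21 + 9/56 = 367/840

P = 367/840 ≈ 0.4369


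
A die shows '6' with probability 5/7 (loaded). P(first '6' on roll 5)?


Geometric: P(X=5) = (1-p)^(k-1)×p = (2/7)^4×5/7 = 80/16807

P(X=5) = 80/16807 ≈ 0.48%


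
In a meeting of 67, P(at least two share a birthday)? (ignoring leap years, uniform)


P(all different) = Π(365-i)/365 for i=0..66
= 0.001560
P(match) = 1 - 0.001560 = 0.998440

P ≈ 0.9984 ≈ 99.84%


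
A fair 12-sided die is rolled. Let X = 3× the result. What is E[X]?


E[die] = (1+12)/2 = 13/2
E[X] = 3 × 13/2 = 39/2

E[X] = 39/2


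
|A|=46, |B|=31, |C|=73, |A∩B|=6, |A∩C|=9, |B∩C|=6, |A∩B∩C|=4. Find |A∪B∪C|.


|A∪B∪C| = 46+31+73-6-9-6+4 = 133

|A∪B∪C| = 133


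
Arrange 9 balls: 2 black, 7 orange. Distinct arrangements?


9!/(2!×7!) = 36

36


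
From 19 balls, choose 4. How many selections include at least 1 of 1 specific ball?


Complement: C(19,4) - C(18,4) = 3876 - 3060 = 816

816


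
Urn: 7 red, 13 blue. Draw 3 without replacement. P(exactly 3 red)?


Hypergeometric: C(7,3)×C(13,0)/C(20,3)
= 35×1/1140 = 7/228

P(X=3) = 7/228 ≈ 3.07%


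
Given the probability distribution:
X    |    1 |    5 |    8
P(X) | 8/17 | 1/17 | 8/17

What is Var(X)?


E[X] = 77/17
E[X²] = 545/17
Var(X) = E[X²] - (E[X])² = 545/17 - 5929/289 = 3336/289

Var(X) = 3336/289 ≈ 11.5433


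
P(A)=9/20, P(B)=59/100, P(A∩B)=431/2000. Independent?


P(A)×P(B) = 531/2000
P(A∩B) = 431/2000
Not equal → NOT independent

No, not independent


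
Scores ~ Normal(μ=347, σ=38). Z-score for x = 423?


z = (x - μ)/σ = (423 - 347)/38 = 2.0

z = 2.0


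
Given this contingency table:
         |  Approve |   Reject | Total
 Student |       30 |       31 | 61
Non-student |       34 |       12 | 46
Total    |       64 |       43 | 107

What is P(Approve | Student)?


P(Approve | Student) = 30/(30+31) = 30/61

P(Approve|Student) = 30/61 ≈ 49.18%


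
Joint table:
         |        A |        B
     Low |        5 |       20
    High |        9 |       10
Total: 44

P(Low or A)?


P(Low∨A) = P(Low) + P(A) - P(Low∧A)
= (25 + 14 - 5)/44 = 34/44 = 17/22

P = 17/22 ≈ 77.27%


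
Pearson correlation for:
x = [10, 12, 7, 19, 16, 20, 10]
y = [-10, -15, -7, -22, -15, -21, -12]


n=7, Σx=94, Σy=-102, Σxy=-1527, Σx²=1410, Σy²=1668
r = (7×(-1527) - 94×(-102))/√((7×1410 - 94²)(7×1668 - (-102)²))
= -1101/√(1034×1272) = -1101/√1315248 ≈ -1101/1146.8426 ≈ -0.9600

r ≈ -0.9600


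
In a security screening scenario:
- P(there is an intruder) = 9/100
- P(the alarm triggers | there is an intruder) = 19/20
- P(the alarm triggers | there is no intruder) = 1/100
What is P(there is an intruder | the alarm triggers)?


Using Bayes' theorem:
P(A|B) = P(B|A)·P(A) / P(B)

P(the alarm triggers) = 19/20 × 9/100 + 1/100 × 91/100
= 171/2000 + 91/10000 = 473/5000

P(there is an intruder|the alarm triggers) = (171/2000) / (473/5000) = 855/946

P(there is an intruder|the alarm triggers) = 855/946 ≈ 90.38%


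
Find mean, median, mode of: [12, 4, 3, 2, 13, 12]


Sorted: [2, 3, 4, 12, 12, 13]
Mean = 46/6 = 23/3
Median = 8
Freq: {12: 2, 4: 1, 3: 1, 2: 1, 13: 1}
Mode: [12]

Mean=23/3, Median=8, Mode=12


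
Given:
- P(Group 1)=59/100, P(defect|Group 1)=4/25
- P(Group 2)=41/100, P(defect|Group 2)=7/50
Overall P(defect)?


P(B) = Σ P(B|Aᵢ)×P(Aᵢ)
  4/25×59/100 = 59/625
  7/50×41/100 = 287/5000
Sum = 759/5000

P(defect) = 759/5000 ≈ 15.18%


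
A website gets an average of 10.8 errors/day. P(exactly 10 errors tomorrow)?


Poisson(λ=10.8): P(X=10) = e^(-λ)×λ^k/k!
= e^(-10.8) × 10.8^10 / 10!
≈ 2.039950341e-05 × 21589249972.7 / 3628800 ≈ 0.121365

P(X=10) ≈ 0.121365 ≈ 12.14%


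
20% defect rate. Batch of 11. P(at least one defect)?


P(all good) = (4/5)^11 = 4194304/48828125
P(≥1 defect) = 44633821/48828125

P = 44633821/48828125 ≈ 91.41%


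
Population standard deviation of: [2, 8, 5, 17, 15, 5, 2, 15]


Mean = 69/8
  (2-69/8)²=2809/64
  (8-69/8)²=25/64
  (5-69/8)²=841/64
  (17-69/8)²=4489/64
  (15-69/8)²=2601/64
  (5-69/8)²=841/64
  (2-69/8)²=2809/64
  (15-69/8)²=2601/64
Σ(x-μ)² = 2127/8
σ² = (2127/8)/8 = 2127/64

σ = √(2127/64) ≈ 5.7649


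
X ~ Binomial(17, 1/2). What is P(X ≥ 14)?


P(X ≥ 14) = Σ P(X=i) for i=14..17
P(X=14) = 85/16384
P(X=15) = 17/16384
P(X=16) = 17/131072
P(X=17) = 1/131072
Sum = 417/65536

P(X ≥ 14) = 417/65536 ≈ 0.64%


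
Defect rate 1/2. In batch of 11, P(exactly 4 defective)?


Binomial: P(X=4) = C(11,4)×p^4×(1-p)^7
= 330 × 1/16 × 1/128 = 165/1024

P(X=4) = 165/1024 ≈ 16.11%


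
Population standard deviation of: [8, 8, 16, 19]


Mean = 51/4
  (8-51/4)²=361/16
  (8-51/4)²=361/16
  (16-51/4)²=169/16
  (19-51/4)²=625/16
Σ(x-μ)² = 379/4
σ² = (379/4)/4 = 379/16

σ = √(379/16) ≈ 4.8670


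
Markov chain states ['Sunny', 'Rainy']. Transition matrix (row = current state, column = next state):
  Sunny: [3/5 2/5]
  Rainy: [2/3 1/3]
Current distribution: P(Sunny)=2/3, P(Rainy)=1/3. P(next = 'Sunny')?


P(next=Sunny) = Σᵢ P(now=i)×P(i→Sunny)
= 2/3×3/5 + 1/3×2/3
= 2/5 + 2/9 = 28/45

P = 28/45 ≈ 0.6222


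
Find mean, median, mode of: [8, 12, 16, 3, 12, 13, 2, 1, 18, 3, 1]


Sorted: [1, 1, 2, 3, 3, 8, 12, 12, 13, 16, 18]
Mean = 89/11
Median = 8
Freq: {8: 1, 12: 2, 16: 1, 3: 2, 13: 1, 2: 1, 1: 2, 18: 1}
Mode: [1, 3, 12]

Mean=89/11, Median=8, Mode=[1, 3, 12]


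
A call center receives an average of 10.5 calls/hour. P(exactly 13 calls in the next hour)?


Poisson(λ=10.5): P(X=13) = e^(-λ)×λ^k/k!
= e^(-10.5) × 10.5^13 / 13!
≈ 2.753644935e-05 × 1.88564914232e+13 / 6227020800 ≈ 0.083385

P(X=13) ≈ 0.083385 ≈ 8.34%


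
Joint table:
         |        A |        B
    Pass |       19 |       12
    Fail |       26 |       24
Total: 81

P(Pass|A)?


P(Pass|A) = 19/(19+26) = 19/45

P = 19/45 ≈ 42.22%


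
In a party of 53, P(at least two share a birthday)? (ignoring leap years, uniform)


P(all different) = Π(365-i)/365 for i=0..52
= 0.018862
P(match) = 1 - 0.018862 = 0.981138

P ≈ 0.9811 ≈ 98.11%


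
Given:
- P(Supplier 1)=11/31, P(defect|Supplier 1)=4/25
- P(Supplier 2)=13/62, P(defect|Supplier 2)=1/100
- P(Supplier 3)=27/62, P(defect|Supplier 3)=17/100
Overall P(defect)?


P(B) = Σ P(B|Aᵢ)×P(Aᵢ)
  4/25×11/31 = 44/775
  1/100×13/62 = 13/6200
  17/100×27/62 = 459/6200
Sum = 103/775

P(defect) = 103/775 ≈ 13.29%


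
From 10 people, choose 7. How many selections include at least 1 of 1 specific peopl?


Complement: C(10,7) - C(9,7) = 120 - 36 = 84

84


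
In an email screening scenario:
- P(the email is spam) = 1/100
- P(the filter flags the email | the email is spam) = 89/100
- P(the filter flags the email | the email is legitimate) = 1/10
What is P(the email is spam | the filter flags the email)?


Using Bayes' theorem:
P(A|B) = P(B|A)·P(A) / P(B)

P(the filter flags the email) = 89/100 × 1/100 + 1/10 × 99/100
= 89/10000 + 99/1000 = 1079/10000

P(the email is spam|the filter flags the email) = (89/10000) / (1079/10000) = 89/1079

P(the email is spam|the filter flags the email) = 89/1079 ≈ 8.25%


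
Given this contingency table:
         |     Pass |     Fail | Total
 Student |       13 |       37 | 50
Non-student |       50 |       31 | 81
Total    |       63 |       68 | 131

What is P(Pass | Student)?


P(Pass | Student) = 13/(13+37) = 13/50

P(Pass|Student) = 13/50 ≈ 26.00%


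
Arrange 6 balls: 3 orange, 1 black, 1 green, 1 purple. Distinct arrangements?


6!/(3!×1!×1!×1!) = 120

120


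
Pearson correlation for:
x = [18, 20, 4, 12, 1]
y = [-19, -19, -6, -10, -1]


n=5, Σx=55, Σy=-55, Σxy=-867, Σx²=885, Σy²=859
r = (5×(-867) - 55×(-55))/√((5×885 - 55²)(5×859 - (-55)²))
= -1310/√(1400×1270) = -1310/√1778000 ≈ -1310/1333.4167 ≈ -0.9824

r ≈ -0.9824


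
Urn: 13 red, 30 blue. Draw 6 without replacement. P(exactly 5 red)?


Hypergeometric: C(13,5)×C(30,1)/C(43,6)
= 1287×30/6096454 = 1485/234479

P(X=5) = 1485/234479 ≈ 0.63%


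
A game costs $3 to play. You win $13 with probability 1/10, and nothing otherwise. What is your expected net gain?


E[gain] = (13-3)×1/10 + (-3)×9/10
= 1 - 27/10 = -17/10

Expected net gain = $-17/10 ≈ $-1.70


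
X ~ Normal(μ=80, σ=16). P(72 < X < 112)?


z₁=(72-80)/16=-0.5, z₂=(112-80)/16=2.0
P = Φ(2.0) - Φ(-0.5) = 0.977250 - 0.308538 = 0.668712 ≈ 0.6687

P(72 < X < 112) ≈ 0.6687


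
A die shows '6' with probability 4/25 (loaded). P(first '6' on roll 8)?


Geometric: P(X=8) = (1-p)^(k-1)×p = (21/25)^7×4/25 = 7204354164/152587890625

P(X=8) = 7204354164/152587890625 ≈ 4.72%


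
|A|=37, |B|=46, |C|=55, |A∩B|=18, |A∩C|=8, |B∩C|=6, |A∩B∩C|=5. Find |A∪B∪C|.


|A∪B∪C| = 37+46+55-18-8-6+5 = 111

|A∪B∪C| = 111


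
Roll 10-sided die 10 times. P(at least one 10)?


P(no 10)^10 = (9/10)^10 = 3486784401/10000000000
P(≥1) = 1 - 3486784401/10000000000 = 6513215599/10000000000

P = 6513215599/10000000000 ≈ 65.13%


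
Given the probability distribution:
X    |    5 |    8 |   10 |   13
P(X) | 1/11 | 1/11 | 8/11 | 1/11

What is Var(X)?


E[X] = 106/11
E[X²] = 1058/11
Var(X) = E[X²] - (E[X])² = 1058/11 - 11236/121 = 402/121

Var(X) = 402/121 ≈ 3.3223


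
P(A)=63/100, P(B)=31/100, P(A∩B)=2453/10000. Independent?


P(A)×P(B) = 1953/10000
P(A∩B) = 2453/10000
Not equal → NOT independent

No, not independent


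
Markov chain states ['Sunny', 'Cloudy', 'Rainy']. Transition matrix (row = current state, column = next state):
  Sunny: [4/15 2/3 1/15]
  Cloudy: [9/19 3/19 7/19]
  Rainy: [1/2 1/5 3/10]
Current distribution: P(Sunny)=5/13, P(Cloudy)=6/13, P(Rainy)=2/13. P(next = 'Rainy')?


P(next=Rainy) = Σᵢ P(now=i)×P(i→Rainy)
= 5/13×1/15 + 6/13×7/19 + 2/13×3/10
= 1/39 + 42/247 + 3/65 = 896/3705

P = 896/3705 ≈ 0.2418


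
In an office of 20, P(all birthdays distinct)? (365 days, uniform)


P(all different) = Π(365-i)/365 for i=0..19
= (365/365)×(364/365)×...×(346/365)
= 0.588562

P ≈ 0.5886 ≈ 58.86%


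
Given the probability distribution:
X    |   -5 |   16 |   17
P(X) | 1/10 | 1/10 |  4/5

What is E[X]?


E[X] = Σ x·P(X=x)
= (-5)×(1/10) + (16)×(1/10) + (17)×(4/5)
= 147/10

E[X] = 147/10


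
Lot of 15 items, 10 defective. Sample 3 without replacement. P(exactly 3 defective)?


Hypergeometric: C(10,3)×C(5,0)/C(15,3)
= 120×1/455 = 24/91

P(X=3) = 24/91 ≈ 26.37%


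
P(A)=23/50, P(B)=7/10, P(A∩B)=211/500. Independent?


P(A)×P(B) = 161/500
P(A∩B) = 211/500
Not equal → NOT independent

No, not independent


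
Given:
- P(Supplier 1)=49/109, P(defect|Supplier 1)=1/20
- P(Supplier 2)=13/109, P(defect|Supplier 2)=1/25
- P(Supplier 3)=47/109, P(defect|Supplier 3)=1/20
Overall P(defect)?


P(B) = Σ P(B|Aᵢ)×P(Aᵢ)
  1/20×49/109 = 49/2180
  1/25×13/109 = 13/2725
  1/20×47/109 = 47/2180
Sum = 133/2725

P(defect) = 133/2725 ≈ 4.88%


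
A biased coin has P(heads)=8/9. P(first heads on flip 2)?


Geometric: P(X=2) = (1-p)^(k-1)×p = (1/9)^1×8/9 = 8/81

P(X=2) = 8/81 ≈ 9.88%


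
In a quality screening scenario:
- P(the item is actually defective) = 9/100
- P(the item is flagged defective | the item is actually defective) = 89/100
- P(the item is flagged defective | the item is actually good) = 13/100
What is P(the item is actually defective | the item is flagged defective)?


Using Bayes' theorem:
P(A|B) = P(B|A)·P(A) / P(B)

P(the item is flagged defective) = 89/100 × 9/100 + 13/100 × 91/100
= 801/10000 + 1183/10000 = 124/625

P(the item is actually defective|the item is flagged defective) = (801/10000) / (124/625) = 801/1984

P(the item is actually defective|the item is flagged defective) = 801/1984 ≈ 40.37%


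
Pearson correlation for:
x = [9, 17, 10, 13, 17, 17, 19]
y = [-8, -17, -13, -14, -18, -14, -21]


n=7, Σx=102, Σy=-105, Σxy=-1616, Σx²=1578, Σy²=1679
r = (7×(-1616) - 102×(-105))/√((7×1578 - 102²)(7×1679 - (-105)²))
= -602/√(642×728) = -602/√467376 ≈ -602/683.6490 ≈ -0.8806

r ≈ -0.8806


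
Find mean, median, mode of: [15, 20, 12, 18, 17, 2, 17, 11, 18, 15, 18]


Sorted: [2, 11, 12, 15, 15, 17, 17, 18, 18, 18, 20]
Mean = 163/11
Median = 17
Freq: {15: 2, 20: 1, 12: 1, 18: 3, 17: 2, 2: 1, 11: 1}
Mode: [18]

Mean=163/11, Median=17, Mode=18


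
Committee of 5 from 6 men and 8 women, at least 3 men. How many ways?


Count by #men:
  3M,2W: C(6,3)×C(8,2)=560
  4M,1W: C(6,4)×C(8,1)=120
  5M,0W: C(6,5)×C(8,0)=6
Total = 686

686


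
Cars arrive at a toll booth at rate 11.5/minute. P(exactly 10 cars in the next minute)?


Poisson(λ=11.5): P(X=10) = e^(-λ)×λ^k/k!
= e^(-11.5) × 11.5^10 / 10!
≈ 1.01300936e-05 × 40455577357.1 / 3628800 ≈ 0.112935

P(X=10) ≈ 0.112935 ≈ 11.29%


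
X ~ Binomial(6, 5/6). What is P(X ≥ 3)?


P(X ≥ 3) = Σ P(X=i) for i=3..6
P(X=3) = 625/11664
P(X=4) = 3125/15552
P(X=5) = 3125/7776
P(X=6) = 15625/46656
Sum = 23125/23328

P(X ≥ 3) = 23125/23328 ≈ 99.13%


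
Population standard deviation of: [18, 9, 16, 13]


Mean = 56/4 = 14
  (18-14)²=16
  (9-14)²=25
  (16-14)²=4
  (13-14)²=1
Σ(x-μ)² = 46
σ² = 46/4 = 23/2

σ = √(23/2) ≈ 3.3912


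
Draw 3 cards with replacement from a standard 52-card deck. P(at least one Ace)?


P(not a Ace) = 48/52 = 12/13
P(none in 3 draws) = (12/13)^3 = 1728/2197
P(≥1 Ace) = 1 - 1728/2197 = 469/2197

P = 469/2197 ≈ 21.35%


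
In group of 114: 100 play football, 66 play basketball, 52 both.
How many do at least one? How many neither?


|A∪B| = 100+66-52 = 114
Neither = 114-114 = 0

At least one: 114; Neither: 0


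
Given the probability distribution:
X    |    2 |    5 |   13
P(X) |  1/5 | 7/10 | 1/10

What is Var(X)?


E[X] = 26/5
E[X²] = 176/5
Var(X) = E[X²] - (E[X])² = 176/5 - 676/25 = 204/25

Var(X) = 204/25 ≈ 8.1600


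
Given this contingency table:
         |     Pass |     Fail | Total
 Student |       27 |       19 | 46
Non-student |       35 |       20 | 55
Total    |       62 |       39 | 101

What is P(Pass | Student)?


P(Pass | Student) = 27/(27+19) = 27/46

P(Pass|Student) = 27/46 ≈ 58.70%


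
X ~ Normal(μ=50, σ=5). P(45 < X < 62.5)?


z₁=(45-50)/5=-1.0, z₂=(62.5-50)/5=2.5
P = Φ(2.5) - Φ(-1.0) = 0.993790 - 0.158655 = 0.835135 ≈ 0.8351

P(45 < X < 62.5) ≈ 0.8351


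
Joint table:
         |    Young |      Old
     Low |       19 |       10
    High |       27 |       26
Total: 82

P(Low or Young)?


P(Low∨Young) = P(Low) + P(Young) - P(Low∧Young)
= (29 + 46 - 19)/82 = 56/82 = 28/41

P = 28/41 ≈ 68.29%


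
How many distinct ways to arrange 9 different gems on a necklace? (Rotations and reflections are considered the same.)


Free circular arrangements: rotations and reflections both identified.
(n-1)!/2 = 8!/2 = 40320/2 = 20160

20160


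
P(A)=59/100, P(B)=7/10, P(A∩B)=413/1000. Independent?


P(A)×P(B) = 413/1000
P(A∩B) = 413/1000
Equal ✓ → Independent

Yes, independent


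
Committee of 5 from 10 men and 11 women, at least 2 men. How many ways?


Count by #men:
  2M,3W: C(10,2)×C(11,3)=7425
  3M,2W: C(10,3)×C(11,2)=6600
  4M,1W: C(10,4)×C(11,1)=2310
  5M,0W: C(10,5)×C(11,0)=252
Total = 16587

16587


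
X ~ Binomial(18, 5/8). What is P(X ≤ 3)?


P(X ≤ 3) = Σ P(X=i) for i=0..3
P(X=0) = 387420489/18014398509481984
P(X=1) = 5811307335/9007199254740992
P(X=2) = 164653707825/18014398509481984
P(X=3) = 91474282125/1125899906842624
Sum = 205031532123/2251799813685248

P(X ≤ 3) = 205031532123/2251799813685248 ≈ 0.01%


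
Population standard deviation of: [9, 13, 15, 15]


Mean = 52/4 = 13
  (9-13)²=16
  (13-13)²=0
  (15-13)²=4
  (15-13)²=4
Σ(x-μ)² = 24
σ² = 24/4 = 6

σ = √(6) ≈ 2.4495


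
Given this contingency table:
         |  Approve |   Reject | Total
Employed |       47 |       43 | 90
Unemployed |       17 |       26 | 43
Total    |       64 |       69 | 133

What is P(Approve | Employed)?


P(Approve | Employed) = 47/(47+43) = 47/90

P(Approve|Employed) = 47/90 ≈ 52.22%


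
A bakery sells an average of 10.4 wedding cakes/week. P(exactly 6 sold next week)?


Poisson(λ=10.4): P(X=6) = e^(-λ)×λ^k/k!
= e^(-10.4) × 10.4^6 / 6!
≈ 3.043248301e-05 × 1265319.0185 / 720 ≈ 0.053482

P(X=6) ≈ 0.053482 ≈ 5.35%


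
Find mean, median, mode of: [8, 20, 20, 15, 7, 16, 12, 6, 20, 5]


Sorted: [5, 6, 7, 8, 12, 15, 16, 20, 20, 20]
Mean = 129/10
Median = 27/2
Freq: {8: 1, 20: 3, 15: 1, 7: 1, 16: 1, 12: 1, 6: 1, 5: 1}
Mode: [20]

Mean=129/10, Median=27/2, Mode=20


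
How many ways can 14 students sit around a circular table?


Circular arrangements of 14 distinct objects: fix one position to break rotational symmetry.
(n-1)! = 13! = 6227020800

6227020800


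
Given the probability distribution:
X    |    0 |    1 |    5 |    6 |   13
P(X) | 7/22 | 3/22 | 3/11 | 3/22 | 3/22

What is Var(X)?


E[X] = 45/11
E[X²] = 384/11
Var(X) = E[X²] - (E[X])² = 384/11 - 2025/121 = 2199/121

Var(X) = 2199/121 ≈ 18.1736


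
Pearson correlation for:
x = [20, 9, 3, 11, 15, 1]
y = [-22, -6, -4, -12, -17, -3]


n=6, Σx=59, Σy=-64, Σxy=-896, Σx²=837, Σy²=978
r = (6×(-896) - 59×(-64))/√((6×837 - 59²)(6×978 - (-64)²))
= -1600/√(1541×1772) = -1600/√2730652 ≈ -1600/1652.4685 ≈ -0.9682

r ≈ -0.9682


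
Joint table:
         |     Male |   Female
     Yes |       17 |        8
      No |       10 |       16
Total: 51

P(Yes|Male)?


P(Yes|Male) = 17/(17+10) = 17/27

P = 17/27 ≈ 62.96%


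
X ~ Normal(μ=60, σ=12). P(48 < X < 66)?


z₁=(48-60)/12=-1.0, z₂=(66-60)/12=0.5
P = Φ(0.5) - Φ(-1.0) = 0.691462 - 0.158655 = 0.532807 ≈ 0.5328

P(48 < X < 66) ≈ 0.5328


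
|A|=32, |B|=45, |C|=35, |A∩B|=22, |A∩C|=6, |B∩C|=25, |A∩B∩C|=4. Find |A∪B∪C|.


|A∪B∪C| = 32+45+35-22-6-25+4 = 63

|A∪B∪C| = 63


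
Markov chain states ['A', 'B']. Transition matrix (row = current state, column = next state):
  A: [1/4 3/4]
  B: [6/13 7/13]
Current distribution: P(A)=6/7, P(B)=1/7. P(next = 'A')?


P(next=A) = Σᵢ P(now=i)×P(i→A)
= 6/7×1/4 + 1/7×6/13
= 3/14 + 6/91 = 51/182

P = 51/182 ≈ 0.2802


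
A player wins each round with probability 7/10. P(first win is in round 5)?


Geometric: P(X=5) = (1-p)^(k-1)×p = (3/10)^4×7/10 = 567/100000

P(X=5) = 567/100000 ≈ 0.57%


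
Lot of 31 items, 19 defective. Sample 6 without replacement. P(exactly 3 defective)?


Hypergeometric: C(19,3)×C(12,3)/C(31,6)
= 969×220/736281 = 71060/245427

P(X=3) = 71060/245427 ≈ 28.95%


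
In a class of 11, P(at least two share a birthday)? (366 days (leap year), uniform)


P(all different) = Π(366-i)/366 for i=0..10
= 0.859219
P(match) = 1 - 0.859219 = 0.140781

P ≈ 0.1408 ≈ 14.08%


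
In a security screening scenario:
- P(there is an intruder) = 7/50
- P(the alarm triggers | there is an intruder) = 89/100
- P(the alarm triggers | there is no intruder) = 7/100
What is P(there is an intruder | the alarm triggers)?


Using Bayes' theorem:
P(A|B) = P(B|A)·P(A) / P(B)

P(the alarm triggers) = 89/100 × 7/50 + 7/100 × 43/50
= 623/5000 + 301/5000 = 231/1250

P(there is an intruder|the alarm triggers) = (623/5000) / (231/1250) = 89/132

P(there is an intruder|the alarm triggers) = 89/132 ≈ 67.42%


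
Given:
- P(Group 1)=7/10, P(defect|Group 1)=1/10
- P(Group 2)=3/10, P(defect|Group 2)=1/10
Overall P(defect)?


P(B) = Σ P(B|Aᵢ)×P(Aᵢ)
  1/10×7/10 = 7/100
  1/10×3/10 = 3/100
Sum = 1/10

P(defect) = 1/10 ≈ 10.00%


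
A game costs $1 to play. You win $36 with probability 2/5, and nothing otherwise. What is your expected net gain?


E[gain] = (36-1)×2/5 + (-1)×3/5
= 14 - 3/5 = 67/5

Expected net gain = $67/5 ≈ $13.40


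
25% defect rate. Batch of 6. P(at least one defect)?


P(all good) = (3/4)^6 = 729/4096
P(≥1 defect) = 3367/4096

P = 3367/4096 ≈ 82.20%


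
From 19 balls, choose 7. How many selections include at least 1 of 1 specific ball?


Complement: C(19,7) - C(18,7) = 50388 - 31824 = 18564

18564


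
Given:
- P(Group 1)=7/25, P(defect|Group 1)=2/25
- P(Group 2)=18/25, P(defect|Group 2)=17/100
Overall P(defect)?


P(B) = Σ P(B|Aᵢ)×P(Aᵢ)
  2/25×7/25 = 14/625
  17/100×18/25 = 153/1250
Sum = 181/1250

P(defect) = 181/1250 ≈ 14.48%


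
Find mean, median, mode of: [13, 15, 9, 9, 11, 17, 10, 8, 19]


Sorted: [8, 9, 9, 10, 11, 13, 15, 17, 19]
Mean = 111/9 = 37/3
Median = 11
Freq: {13: 1, 15: 1, 9: 2, 11: 1, 17: 1, 10: 1, 8: 1, 19: 1}
Mode: [9]

Mean=37/3, Median=11, Mode=9


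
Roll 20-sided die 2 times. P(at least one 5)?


P(no 5)^2 = (19/20)^2 = 361/400
P(≥1) = 1 - 361/400 = 39/400

P = 39/400 ≈ 9.75%


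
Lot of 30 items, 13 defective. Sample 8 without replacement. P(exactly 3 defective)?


Hypergeometric: C(13,3)×C(17,5)/C(30,8)
= 286×6188/5852925 = 136136/450225

P(X=3) = 136136/450225 ≈ 30.24%


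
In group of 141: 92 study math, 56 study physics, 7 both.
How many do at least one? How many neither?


|A∪B| = 92+56-7 = 141
Neither = 141-141 = 0

At least one: 141; Neither: 0


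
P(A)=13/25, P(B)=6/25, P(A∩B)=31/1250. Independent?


P(A)×P(B) = 78/625
P(A∩B) = 31/1250
Not equal → NOT independent

No, not independent


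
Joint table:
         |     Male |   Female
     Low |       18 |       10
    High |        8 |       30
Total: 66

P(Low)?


P(Low) = (18+10)/66 = 28/66 = 14/33

P(Low) = 14/33 ≈ 42.42%


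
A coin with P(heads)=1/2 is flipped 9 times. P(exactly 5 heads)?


Binomial: P(X=5) = C(9,5)×p^5×(1-p)^4
= 126 × 1/32 × 1/16 = 63/256

P(X=5) = 63/256 ≈ 24.61%


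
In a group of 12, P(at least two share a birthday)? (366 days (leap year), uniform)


P(all different) = Π(366-i)/366 for i=0..11
= 0.833396
P(match) = 1 - 0.833396 = 0.166604

P ≈ 0.1666 ≈ 16.66%


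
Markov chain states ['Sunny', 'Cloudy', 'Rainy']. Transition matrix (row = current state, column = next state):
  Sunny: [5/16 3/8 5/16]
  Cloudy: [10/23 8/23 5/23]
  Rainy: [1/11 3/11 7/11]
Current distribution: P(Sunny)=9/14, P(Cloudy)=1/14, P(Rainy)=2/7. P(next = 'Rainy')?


P(next=Rainy) = Σᵢ P(now=i)×P(i→Rainy)
= 9/14×5/16 + 1/14×5/23 + 2/7×7/11
= 45/224 + 5/322 + 2/11 = 22569/56672

P = 22569/56672 ≈ 0.3982


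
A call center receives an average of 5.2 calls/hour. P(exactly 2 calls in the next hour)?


Poisson(λ=5.2): P(X=2) = e^(-λ)×λ^k/k!
= e^(-5.2) × 5.2^2 / 2!
≈ 0.005516564421 × 27.04 / 2 ≈ 0.074584

P(X=2) ≈ 0.074584 ≈ 7.46%


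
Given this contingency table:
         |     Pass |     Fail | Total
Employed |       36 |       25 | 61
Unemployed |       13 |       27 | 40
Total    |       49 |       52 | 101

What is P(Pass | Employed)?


P(Pass | Employed) = 36/(36+25) = 36/61

P(Pass|Employed) = 36/61 ≈ 59.02%


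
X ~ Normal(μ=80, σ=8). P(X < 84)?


z = (84-80)/8 = 0.5
P(Z < 0.5) = 0.6915

P(X < 84) ≈ 0.6915


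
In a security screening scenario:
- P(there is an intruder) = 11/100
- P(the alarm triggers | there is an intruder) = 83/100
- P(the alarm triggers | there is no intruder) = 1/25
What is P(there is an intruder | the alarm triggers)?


Using Bayes' theorem:
P(A|B) = P(B|A)·P(A) / P(B)

P(the alarm triggers) = 83/100 × 11/100 + 1/25 × 89/100
= 913/10000 + 89/2500 = 1269/10000

P(there is an intruder|the alarm triggers) = (913/10000) / (1269/10000) = 913/1269

P(there is an intruder|the alarm triggers) = 913/1269 ≈ 71.95%


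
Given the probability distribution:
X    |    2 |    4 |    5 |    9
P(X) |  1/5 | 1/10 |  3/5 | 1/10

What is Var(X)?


E[X] = 47/10
E[X²] = 51/2
Var(X) = E[X²] - (E[X])² = 51/2 - 2209/100 = 341/100

Var(X) = 341/100 ≈ 3.4100


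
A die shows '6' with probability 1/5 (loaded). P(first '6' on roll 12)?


Geometric: P(X=12) = (1-p)^(k-1)×p = (4/5)^11×1/5 = 4194304/244140625

P(X=12) = 4194304/244140625 ≈ 1.72%


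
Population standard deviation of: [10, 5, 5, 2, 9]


Mean = 31/5
  (10-31/5)²=361/25
  (5-31/5)²=36/25
  (5-31/5)²=36/25
  (2-31/5)²=441/25
  (9-31/5)²=196/25
Σ(x-μ)² = 214/5
σ² = (214/5)/5 = 214/25

σ = √(214/25) ≈ 2.9257
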